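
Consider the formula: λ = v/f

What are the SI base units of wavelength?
Units of each symbol in λ = v/f:
  v (wave speed): m/s
  f (frequency): 1/s  → in the denominator, contributes s

Multiplying the contributions: [m/s] · [s]
Adding exponents of each base unit: m: 1
SI base units of wavelength: m

Answer: m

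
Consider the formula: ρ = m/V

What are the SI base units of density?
Units of each symbol in ρ = m/V:
  m (mass): kg
  V (volume): m³  → in the denominator, contributes 1/m³

Multiplying the contributions: [kg] · [1/m³]
Adding exponents of each base unit: kg: 1, m: -3
SI base units of density: kg/m³

Answer: kg/m³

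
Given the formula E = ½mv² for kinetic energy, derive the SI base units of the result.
Units of each symbol in E = ½mv²:
  m (mass): kg
  v (speed): m/s  → to the power 2, contributes m²/s²
  The factor ½ is dimensionless.

Multiplying the contributions: [kg] · [m²/s²]
Adding exponents of each base unit: kg: 1, m: 2, s: -2
SI base units of kinetic energy: kg·m²/s²

Answer: kg·m²/s²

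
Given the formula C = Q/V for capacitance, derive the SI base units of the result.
Units of each symbol in C = Q/V:
  Q (charge, in coulombs): s·A
  V (voltage, in volts): kg·m²/(s³·A)  → in the denominator, contributes s³·A/(kg·m²)

Multiplying the contributions: [s·A] · [s³·A/(kg·m²)]
Adding exponents of each base unit: kg: -1, m: -2, s: 4, A: 2
SI base units of capacitance: s⁴·A²/(kg·m²)

Answer: s⁴·A²/(kg·m²)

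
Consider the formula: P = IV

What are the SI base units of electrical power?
Units of each symbol in P = IV:
  I (current): A
  V (voltage, in volts): kg·m²/(s³·A)

Multiplying the contributions: [A] · [kg·m²/(s³·A)]
Adding exponents of each base unit: kg: 1, m: 2, s: -3
SI base units of electrical power: kg·m²/s³

Answer: kg·m²/s³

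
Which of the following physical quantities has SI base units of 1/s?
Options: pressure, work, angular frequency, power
Checking the SI base units of each option:
  pressure (P = F/A): kg/(m·s²)  ✗
  work (W = Fd): kg·m²/s²  ✗
  angular frequency (ω = 2πf): 1/s  ✓ matches
  power (P = W/t): kg·m²/s³  ✗

Only angular frequency has units 1/s.

Answer: angular frequency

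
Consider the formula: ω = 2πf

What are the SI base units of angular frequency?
Units of each symbol in ω = 2πf:
  f (frequency): 1/s
  The factor 2π is dimensionless.

Multiplying the contributions: [1/s]
Adding exponents of each base unit: s: -1
SI base units of angular frequency: 1/s

Answer: 1/s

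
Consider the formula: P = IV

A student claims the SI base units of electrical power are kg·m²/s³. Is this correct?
Units of each symbol in P = IV:
  I (current): A
  V (voltage, in volts): kg·m²/(s³·A)

Multiplying the contributions: [A] · [kg·m²/(s³·A)]
Adding exponents of each base unit: kg: 1, m: 2, s: -3
SI base units of electrical power: kg·m²/s³

The claimed units kg·m²/s³ match the derived units, so the claim is correct.

Answer: Yes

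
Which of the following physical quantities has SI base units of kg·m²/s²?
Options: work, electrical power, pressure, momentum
Checking the SI base units of each option:
  work (W = Fd): kg·m²/s²  ✓ matches
  electrical power (P = IV): kg·m²/s³  ✗
  pressure (P = F/A): kg/(m·s²)  ✗
  momentum (p = mv): kg·m/s  ✗

Only work has units kg·m²/s².

Answer: work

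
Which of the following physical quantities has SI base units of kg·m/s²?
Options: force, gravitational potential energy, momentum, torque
Checking the SI base units of each option:
  force (F = ma): kg·m/s²  ✓ matches
  gravitational potential energy (U = -GMm/r): kg·m²/s²  ✗
  momentum (p = mv): kg·m/s  ✗
  torque (τ = Fr): kg·m²/s²  ✗

Only force has units kg·m/s².

Answer: force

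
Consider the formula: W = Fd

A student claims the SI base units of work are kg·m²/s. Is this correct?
Units of each symbol in W = Fd:
  F (force): kg·m/s²
  d (displacement): m

Multiplying the contributions: [kg·m/s²] · [m]
Adding exponents of each base unit: kg: 1, m: 2, s: -2
SI base units of work: kg·m²/s²

The claimed units kg·m²/s (exponents kg: 1, m: 2, s: -1) do not match the derived units kg·m²/s² (exponents kg: 1, m: 2, s: -2), so the claim is incorrect.

Answer: No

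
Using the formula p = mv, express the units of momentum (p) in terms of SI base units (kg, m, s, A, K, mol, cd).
Units of each symbol in p = mv:
  m (mass): kg
  v (velocity): m/s

Multiplying the contributions: [kg] · [m/s]
Adding exponents of each base unit: kg: 1, m: 1, s: -1
SI base units of momentum: kg·m/s

Answer: kg·m/s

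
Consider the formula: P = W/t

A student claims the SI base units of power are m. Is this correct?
Units of each symbol in P = W/t:
  W (work): kg·m²/s²
  t (time): s  → in the denominator, contributes 1/s

Multiplying the contributions: [kg·m²/s²] · [1/s]
Adding exponents of each base unit: kg: 1, m: 2, s: -3
SI base units of power: kg·m²/s³

The claimed units m (exponents m: 1) do not match the derived units kg·m²/s³ (exponents kg: 1, m: 2, s: -3), so the claim is incorrect.

Answer: No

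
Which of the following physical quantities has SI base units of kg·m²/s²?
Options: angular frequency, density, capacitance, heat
Checking the SI base units of each option:
  angular frequency (ω = 2πf): 1/s  ✗
  density (ρ = m/V): kg/m³  ✗
  capacitance (C = Q/V): s⁴·A²/(kg·m²)  ✗
  heat (Q = mcΔT): kg·m²/s²  ✓ matches

Only heat has units kg·m²/s².

Answer: heat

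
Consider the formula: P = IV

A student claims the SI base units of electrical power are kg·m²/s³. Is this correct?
Units of each symbol in P = IV:
  I (current): A
  V (voltage, in volts): kg·m²/(s³·A)

Multiplying the contributions: [A] · [kg·m²/(s³·A)]
Adding exponents of each base unit: kg: 1, m: 2, s: -3
SI base units of electrical power: kg·m²/s³

The claimed units kg·m²/s³ match the derived units, so the claim is correct.

Answer: Yes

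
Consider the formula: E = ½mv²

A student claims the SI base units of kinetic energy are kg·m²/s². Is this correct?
Units of each symbol in E = ½mv²:
  m (mass): kg
  v (speed): m/s  → to the power 2, contributes m²/s²
  The factor ½ is dimensionless.

Multiplying the contributions: [kg] · [m²/s²]
Adding exponents of each base unit: kg: 1, m: 2, s: -2
SI base units of kinetic energy: kg·m²/s²

The claimed units kg·m²/s² match the derived units, so the claim is correct.

Answer: Yes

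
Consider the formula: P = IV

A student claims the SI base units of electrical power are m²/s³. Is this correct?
Units of each symbol in P = IV:
  I (current): A
  V (voltage, in volts): kg·m²/(s³·A)

Multiplying the contributions: [A] · [kg·m²/(s³·A)]
Adding exponents of each base unit: kg: 1, m: 2, s: -3
SI base units of electrical power: kg·m²/s³

The claimed units m²/s³ (exponents m: 2, s: -3) do not match the derived units kg·m²/s³ (exponents kg: 1, m: 2, s: -3), so the claim is incorrect.

Answer: No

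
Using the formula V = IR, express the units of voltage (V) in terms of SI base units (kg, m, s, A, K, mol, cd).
Units of each symbol in V = IR:
  I (current): A
  R (resistance, in ohms): kg·m²/(s³·A²)

Multiplying the contributions: [A] · [kg·m²/(s³·A²)]
Adding exponents of each base unit: kg: 1, m: 2, s: -3, A: -1
SI base units of voltage: kg·m²/(s³·A)

Answer: kg·m²/(s³·A)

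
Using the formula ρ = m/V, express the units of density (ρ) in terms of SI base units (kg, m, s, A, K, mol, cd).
Units of each symbol in ρ = m/V:
  m (mass): kg
  V (volume): m³  → in the denominator, contributes 1/m³

Multiplying the contributions: [kg] · [1/m³]
Adding exponents of each base unit: kg: 1, m: -3
SI base units of density: kg/m³

Answer: kg/m³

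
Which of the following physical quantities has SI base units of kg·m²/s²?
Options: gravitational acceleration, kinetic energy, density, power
Checking the SI base units of each option:
  gravitational acceleration (g = GM/r²): m/s²  ✗
  kinetic energy (E = ½mv²): kg·m²/s²  ✓ matches
  density (ρ = m/V): kg/m³  ✗
  power (P = W/t): kg·m²/s³  ✗

Only kinetic energy has units kg·m²/s².

Answer: kinetic energy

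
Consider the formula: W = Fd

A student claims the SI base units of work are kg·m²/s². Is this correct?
Units of each symbol in W = Fd:
  F (force): kg·m/s²
  d (displacement): m

Multiplying the contributions: [kg·m/s²] · [m]
Adding exponents of each base unit: kg: 1, m: 2, s: -2
SI base units of work: kg·m²/s²

The claimed units kg·m²/s² match the derived units, so the claim is correct.

Answer: Yes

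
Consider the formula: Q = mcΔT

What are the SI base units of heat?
Units of each symbol in Q = mcΔT:
  m (mass): kg
  c (specific heat capacity, in J/(kg·K)): m²/(s²·K)
  ΔT (temperature change): K

Multiplying the contributions: [kg] · [m²/(s²·K)] · [K]
Adding exponents of each base unit: kg: 1, m: 2, s: -2
SI base units of heat: kg·m²/s²

Answer: kg·m²/s²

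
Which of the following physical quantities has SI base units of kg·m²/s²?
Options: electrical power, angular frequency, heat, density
Checking the SI base units of each option:
  electrical power (P = IV): kg·m²/s³  ✗
  angular frequency (ω = 2πf): 1/s  ✗
  heat (Q = mcΔT): kg·m²/s²  ✓ matches
  density (ρ = m/V): kg/m³  ✗

Only heat has units kg·m²/s².

Answer: heat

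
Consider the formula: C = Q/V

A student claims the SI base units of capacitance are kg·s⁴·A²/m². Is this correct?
Units of each symbol in C = Q/V:
  Q (charge, in coulombs): s·A
  V (voltage, in volts): kg·m²/(s³·A)  → in the denominator, contributes s³·A/(kg·m²)

Multiplying the contributions: [s·A] · [s³·A/(kg·m²)]
Adding exponents of each base unit: kg: -1, m: -2, s: 4, A: 2
SI base units of capacitance: s⁴·A²/(kg·m²)

The claimed units kg·s⁴·A²/m² (exponents kg: 1, m: -2, s: 4, A: 2) do not match the derived units s⁴·A²/(kg·m²) (exponents kg: -1, m: -2, s: 4, A: 2), so the claim is incorrect.

Answer: No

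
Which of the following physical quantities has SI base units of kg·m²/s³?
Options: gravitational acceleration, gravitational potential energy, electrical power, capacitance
Checking the SI base units of each option:
  gravitational acceleration (g = GM/r²): m/s²  ✗
  gravitational potential energy (U = -GMm/r): kg·m²/s²  ✗
  electrical power (P = IV): kg·m²/s³  ✓ matches
  capacitance (C = Q/V): s⁴·A²/(kg·m²)  ✗

Only electrical power has units kg·m²/s³.

Answer: electrical power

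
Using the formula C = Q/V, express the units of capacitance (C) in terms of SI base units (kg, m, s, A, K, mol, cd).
Units of each symbol in C = Q/V:
  Q (charge, in coulombs): s·A
  V (voltage, in volts): kg·m²/(s³·A)  → in the denominator, contributes s³·A/(kg·m²)

Multiplying the contributions: [s·A] · [s³·A/(kg·m²)]
Adding exponents of each base unit: kg: -1, m: -2, s: 4, A: 2
SI base units of capacitance: s⁴·A²/(kg·m²)

Answer: s⁴·A²/(kg·m²)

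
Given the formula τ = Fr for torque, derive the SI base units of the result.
Units of each symbol in τ = Fr:
  F (force): kg·m/s²
  r (lever arm): m

Multiplying the contributions: [kg·m/s²] · [m]
Adding exponents of each base unit: kg: 1, m: 2, s: -2
SI base units of torque: kg·m²/s²

Answer: kg·m²/s²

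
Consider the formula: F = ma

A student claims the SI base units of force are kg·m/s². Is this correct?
Units of each symbol in F = ma:
  m (mass): kg
  a (acceleration): m/s²

Multiplying the contributions: [kg] · [m/s²]
Adding exponents of each base unit: kg: 1, m: 1, s: -2
SI base units of force: kg·m/s²

The claimed units kg·m/s² match the derived units, so the claim is correct.

Answer: Yes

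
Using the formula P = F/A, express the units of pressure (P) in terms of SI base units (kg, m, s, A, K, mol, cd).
Units of each symbol in P = F/A:
  F (force): kg·m/s²
  A (area): m²  → in the denominator, contributes 1/m²

Multiplying the contributions: [kg·m/s²] · [1/m²]
Adding exponents of each base unit: kg: 1, m: -1, s: -2
SI base units of pressure: kg/(m·s²)

Answer: kg/(m·s²)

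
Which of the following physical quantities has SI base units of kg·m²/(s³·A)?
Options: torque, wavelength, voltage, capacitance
Checking the SI base units of each option:
  torque (τ = Fr): kg·m²/s²  ✗
  wavelength (λ = v/f): m  ✗
  voltage (V = IR): kg·m²/(s³·A)  ✓ matches
  capacitance (C = Q/V): s⁴·A²/(kg·m²)  ✗

Only voltage has units kg·m²/(s³·A).

Answer: voltage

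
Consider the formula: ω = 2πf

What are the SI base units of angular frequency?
Units of each symbol in ω = 2πf:
  f (frequency): 1/s
  The factor 2π is dimensionless.

Multiplying the contributions: [1/s]
Adding exponents of each base unit: s: -1
SI base units of angular frequency: 1/s

Answer: 1/s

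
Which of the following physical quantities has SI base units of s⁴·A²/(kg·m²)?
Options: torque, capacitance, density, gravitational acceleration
Checking the SI base units of each option:
  torque (τ = Fr): kg·m²/s²  ✗
  capacitance (C = Q/V): s⁴·A²/(kg·m²)  ✓ matches
  density (ρ = m/V): kg/m³  ✗
  gravitational acceleration (g = GM/r²): m/s²  ✗

Only capacitance has units s⁴·A²/(kg·m²).

Answer: capacitance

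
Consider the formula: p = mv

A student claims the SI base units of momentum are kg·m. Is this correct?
Units of each symbol in p = mv:
  m (mass): kg
  v (velocity): m/s

Multiplying the contributions: [kg] · [m/s]
Adding exponents of each base unit: kg: 1, m: 1, s: -1
SI base units of momentum: kg·m/s

The claimed units kg·m (exponents kg: 1, m: 1) do not match the derived units kg·m/s (exponents kg: 1, m: 1, s: -1), so the claim is incorrect.

Answer: No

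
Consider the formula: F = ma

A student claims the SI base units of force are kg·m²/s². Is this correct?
Units of each symbol in F = ma:
  m (mass): kg
  a (acceleration): m/s²

Multiplying the contributions: [kg] · [m/s²]
Adding exponents of each base unit: kg: 1, m: 1, s: -2
SI base units of force: kg·m/s²

The claimed units kg·m²/s² (exponents kg: 1, m: 2, s: -2) do not match the derived units kg·m/s² (exponents kg: 1, m: 1, s: -2), so the claim is incorrect.

Answer: No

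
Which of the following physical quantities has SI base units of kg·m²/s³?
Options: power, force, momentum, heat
Checking the SI base units of each option:
  power (P = W/t): kg·m²/s³  ✓ matches
  force (F = ma): kg·m/s²  ✗
  momentum (p = mv): kg·m/s  ✗
  heat (Q = mcΔT): kg·m²/s²  ✗

Only power has units kg·m²/s³.

Answer: power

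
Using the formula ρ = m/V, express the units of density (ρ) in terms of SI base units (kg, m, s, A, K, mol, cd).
Units of each symbol in ρ = m/V:
  m (mass): kg
  V (volume): m³  → in the denominator, contributes 1/m³

Multiplying the contributions: [kg] · [1/m³]
Adding exponents of each base unit: kg: 1, m: -3
SI base units of density: kg/m³

Answer: kg/m³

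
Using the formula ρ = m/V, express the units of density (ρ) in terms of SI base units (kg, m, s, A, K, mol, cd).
Units of each symbol in ρ = m/V:
  m (mass): kg
  V (volume): m³  → in the denominator, contributes 1/m³

Multiplying the contributions: [kg] · [1/m³]
Adding exponents of each base unit: kg: 1, m: -3
SI base units of density: kg/m³

Answer: kg/m³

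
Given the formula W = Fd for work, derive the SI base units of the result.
Units of each symbol in W = Fd:
  F (force): kg·m/s²
  d (displacement): m

Multiplying the contributions: [kg·m/s²] · [m]
Adding exponents of each base unit: kg: 1, m: 2, s: -2
SI base units of work: kg·m²/s²

Answer: kg·m²/s²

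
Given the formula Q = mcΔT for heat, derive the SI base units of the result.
Units of each symbol in Q = mcΔT:
  m (mass): kg
  c (specific heat capacity, in J/(kg·K)): m²/(s²·K)
  ΔT (temperature change): K

Multiplying the contributions: [kg] · [m²/(s²·K)] · [K]
Adding exponents of each base unit: kg: 1, m: 2, s: -2
SI base units of heat: kg·m²/s²

Answer: kg·m²/s²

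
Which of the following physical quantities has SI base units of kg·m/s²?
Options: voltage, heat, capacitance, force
Checking the SI base units of each option:
  voltage (V = IR): kg·m²/(s³·A)  ✗
  heat (Q = mcΔT): kg·m²/s²  ✗
  capacitance (C = Q/V): s⁴·A²/(kg·m²)  ✗
  force (F = ma): kg·m/s²  ✓ matches

Only force has units kg·m/s².

Answer: force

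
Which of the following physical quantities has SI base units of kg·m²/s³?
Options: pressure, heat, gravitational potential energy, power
Checking the SI base units of each option:
  pressure (P = F/A): kg/(m·s²)  ✗
  heat (Q = mcΔT): kg·m²/s²  ✗
  gravitational potential energy (U = -GMm/r): kg·m²/s²  ✗
  power (P = W/t): kg·m²/s³  ✓ matches

Only power has units kg·m²/s³.

Answer: power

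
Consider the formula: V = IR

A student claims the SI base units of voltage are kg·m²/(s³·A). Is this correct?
Units of each symbol in V = IR:
  I (current): A
  R (resistance, in ohms): kg·m²/(s³·A²)

Multiplying the contributions: [A] · [kg·m²/(s³·A²)]
Adding exponents of each base unit: kg: 1, m: 2, s: -3, A: -1
SI base units of voltage: kg·m²/(s³·A)

The claimed units kg·m²/(s³·A) match the derived units, so the claim is correct.

Answer: Yes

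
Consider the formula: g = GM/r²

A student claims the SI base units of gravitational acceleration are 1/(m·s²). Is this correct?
Units of each symbol in g = GM/r²:
  G (gravitational constant): m³/(kg·s²)
  M (mass): kg
  r (distance): m  → to the power 2 in the denominator, contributes 1/m²

Multiplying the contributions: [m³/(kg·s²)] · [kg] · [1/m²]
Adding exponents of each base unit: m: 1, s: -2
SI base units of gravitational acceleration: m/s²

The claimed units 1/(m·s²) (exponents m: -1, s: -2) do not match the derived units m/s² (exponents m: 1, s: -2), so the claim is incorrect.

Answer: No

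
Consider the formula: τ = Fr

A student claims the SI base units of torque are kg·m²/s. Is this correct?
Units of each symbol in τ = Fr:
  F (force): kg·m/s²
  r (lever arm): m

Multiplying the contributions: [kg·m/s²] · [m]
Adding exponents of each base unit: kg: 1, m: 2, s: -2
SI base units of torque: kg·m²/s²

The claimed units kg·m²/s (exponents kg: 1, m: 2, s: -1) do not match the derived units kg·m²/s² (exponents kg: 1, m: 2, s: -2), so the claim is incorrect.

Answer: No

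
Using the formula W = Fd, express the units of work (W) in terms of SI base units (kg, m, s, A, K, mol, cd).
Units of each symbol in W = Fd:
  F (force): kg·m/s²
  d (displacement): m

Multiplying the contributions: [kg·m/s²] · [m]
Adding exponents of each base unit: kg: 1, m: 2, s: -2
SI base units of work: kg·m²/s²

Answer: kg·m²/s²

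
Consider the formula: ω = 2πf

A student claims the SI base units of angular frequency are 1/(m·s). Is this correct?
Units of each symbol in ω = 2πf:
  f (frequency): 1/s
  The factor 2π is dimensionless.

Multiplying the contributions: [1/s]
Adding exponents of each base unit: s: -1
SI base units of angular frequency: 1/s

The claimed units 1/(m·s) (exponents m: -1, s: -1) do not match the derived units 1/s (exponents s: -1), so the claim is incorrect.

Answer: No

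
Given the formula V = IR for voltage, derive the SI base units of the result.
Units of each symbol in V = IR:
  I (current): A
  R (resistance, in ohms): kg·m²/(s³·A²)

Multiplying the contributions: [A] · [kg·m²/(s³·A²)]
Adding exponents of each base unit: kg: 1, m: 2, s: -3, A: -1
SI base units of voltage: kg·m²/(s³·A)

Answer: kg·m²/(s³·A)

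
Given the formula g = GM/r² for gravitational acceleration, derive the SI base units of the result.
Units of each symbol in g = GM/r²:
  G (gravitational constant): m³/(kg·s²)
  M (mass): kg
  r (distance): m  → to the power 2 in the denominator, contributes 1/m²

Multiplying the contributions: [m³/(kg·s²)] · [kg] · [1/m²]
Adding exponents of each base unit: m: 1, s: -2
SI base units of gravitational acceleration: m/s²

Answer: m/s²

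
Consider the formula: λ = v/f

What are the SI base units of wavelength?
Units of each symbol in λ = v/f:
  v (wave speed): m/s
  f (frequency): 1/s  → in the denominator, contributes s

Multiplying the contributions: [m/s] · [s]
Adding exponents of each base unit: m: 1
SI base units of wavelength: m

Answer: m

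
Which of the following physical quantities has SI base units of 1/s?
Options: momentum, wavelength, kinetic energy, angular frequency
Checking the SI base units of each option:
  momentum (p = mv): kg·m/s  ✗
  wavelength (λ = v/f): m  ✗
  kinetic energy (E = ½mv²): kg·m²/s²  ✗
  angular frequency (ω = 2πf): 1/s  ✓ matches

Only angular frequency has units 1/s.

Answer: angular frequency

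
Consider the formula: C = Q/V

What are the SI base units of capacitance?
Units of each symbol in C = Q/V:
  Q (charge, in coulombs): s·A
  V (voltage, in volts): kg·m²/(s³·A)  → in the denominator, contributes s³·A/(kg·m²)

Multiplying the contributions: [s·A] · [s³·A/(kg·m²)]
Adding exponents of each base unit: kg: -1, m: -2, s: 4, A: 2
SI base units of capacitance: s⁴·A²/(kg·m²)

Answer: s⁴·A²/(kg·m²)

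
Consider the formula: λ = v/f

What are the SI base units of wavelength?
Units of each symbol in λ = v/f:
  v (wave speed): m/s
  f (frequency): 1/s  → in the denominator, contributes s

Multiplying the contributions: [m/s] · [s]
Adding exponents of each base unit: m: 1
SI base units of wavelength: m

Answer: m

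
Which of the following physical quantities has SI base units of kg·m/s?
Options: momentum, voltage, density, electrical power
Checking the SI base units of each option:
  momentum (p = mv): kg·m/s  ✓ matches
  voltage (V = IR): kg·m²/(s³·A)  ✗
  density (ρ = m/V): kg/m³  ✗
  electrical power (P = IV): kg·m²/s³  ✗

Only momentum has units kg·m/s.

Answer: momentum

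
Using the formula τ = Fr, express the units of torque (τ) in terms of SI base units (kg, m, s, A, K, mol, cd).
Units of each symbol in τ = Fr:
  F (force): kg·m/s²
  r (lever arm): m

Multiplying the contributions: [kg·m/s²] · [m]
Adding exponents of each base unit: kg: 1, m: 2, s: -2
SI base units of torque: kg·m²/s²

Answer: kg·m²/s²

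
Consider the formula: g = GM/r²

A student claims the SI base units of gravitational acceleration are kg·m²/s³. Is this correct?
Units of each symbol in g = GM/r²:
  G (gravitational constant): m³/(kg·s²)
  M (mass): kg
  r (distance): m  → to the power 2 in the denominator, contributes 1/m²

Multiplying the contributions: [m³/(kg·s²)] · [kg] · [1/m²]
Adding exponents of each base unit: m: 1, s: -2
SI base units of gravitational acceleration: m/s²

The claimed units kg·m²/s³ (exponents kg: 1, m: 2, s: -3) do not match the derived units m/s² (exponents m: 1, s: -2), so the claim is incorrect.

Answer: No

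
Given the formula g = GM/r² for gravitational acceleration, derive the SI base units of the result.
Units of each symbol in g = GM/r²:
  G (gravitational constant): m³/(kg·s²)
  M (mass): kg
  r (distance): m  → to the power 2 in the denominator, contributes 1/m²

Multiplying the contributions: [m³/(kg·s²)] · [kg] · [1/m²]
Adding exponents of each base unit: m: 1, s: -2
SI base units of gravitational acceleration: m/s²

Answer: m/s²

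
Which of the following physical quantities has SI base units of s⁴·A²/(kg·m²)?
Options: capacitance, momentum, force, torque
Checking the SI base units of each option:
  capacitance (C = Q/V): s⁴·A²/(kg·m²)  ✓ matches
  momentum (p = mv): kg·m/s  ✗
  force (F = ma): kg·m/s²  ✗
  torque (τ = Fr): kg·m²/s²  ✗

Only capacitance has units s⁴·A²/(kg·m²).

Answer: capacitance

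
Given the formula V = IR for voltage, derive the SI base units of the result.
Units of each symbol in V = IR:
  I (current): A
  R (resistance, in ohms): kg·m²/(s³·A²)

Multiplying the contributions: [A] · [kg·m²/(s³·A²)]
Adding exponents of each base unit: kg: 1, m: 2, s: -3, A: -1
SI base units of voltage: kg·m²/(s³·A)

Answer: kg·m²/(s³·A)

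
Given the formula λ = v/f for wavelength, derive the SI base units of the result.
Units of each symbol in λ = v/f:
  v (wave speed): m/s
  f (frequency): 1/s  → in the denominator, contributes s

Multiplying the contributions: [m/s] · [s]
Adding exponents of each base unit: m: 1
SI base units of wavelength: m

Answer: m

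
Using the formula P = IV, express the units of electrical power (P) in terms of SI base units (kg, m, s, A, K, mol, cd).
Units of each symbol in P = IV:
  I (current): A
  V (voltage, in volts): kg·m²/(s³·A)

Multiplying the contributions: [A] · [kg·m²/(s³·A)]
Adding exponents of each base unit: kg: 1, m: 2, s: -3
SI base units of electrical power: kg·m²/s³

Answer: kg·m²/s³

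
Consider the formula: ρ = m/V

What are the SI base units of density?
Units of each symbol in ρ = m/V:
  m (mass): kg
  V (volume): m³  → in the denominator, contributes 1/m³

Multiplying the contributions: [kg] · [1/m³]
Adding exponents of each base unit: kg: 1, m: -3
SI base units of density: kg/m³

Answer: kg/m³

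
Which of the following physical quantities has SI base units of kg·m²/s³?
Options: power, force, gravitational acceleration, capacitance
Checking the SI base units of each option:
  power (P = W/t): kg·m²/s³  ✓ matches
  force (F = ma): kg·m/s²  ✗
  gravitational acceleration (g = GM/r²): m/s²  ✗
  capacitance (C = Q/V): s⁴·A²/(kg·m²)  ✗

Only power has units kg·m²/s³.

Answer: power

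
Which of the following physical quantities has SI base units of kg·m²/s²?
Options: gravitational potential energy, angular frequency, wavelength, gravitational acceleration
Checking the SI base units of each option:
  gravitational potential energy (U = -GMm/r): kg·m²/s²  ✓ matches
  angular frequency (ω = 2πf): 1/s  ✗
  wavelength (λ = v/f): m  ✗
  gravitational acceleration (g = GM/r²): m/s²  ✗

Only gravitational potential energy has units kg·m²/s².

Answer: gravitational potential energy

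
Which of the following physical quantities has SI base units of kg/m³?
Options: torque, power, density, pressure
Checking the SI base units of each option:
  torque (τ = Fr): kg·m²/s²  ✗
  power (P = W/t): kg·m²/s³  ✗
  density (ρ = m/V): kg/m³  ✓ matches
  pressure (P = F/A): kg/(m·s²)  ✗

Only density has units kg/m³.

Answer: density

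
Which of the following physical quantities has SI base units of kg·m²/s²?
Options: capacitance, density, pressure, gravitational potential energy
Checking the SI base units of each option:
  capacitance (C = Q/V): s⁴·A²/(kg·m²)  ✗
  density (ρ = m/V): kg/m³  ✗
  pressure (P = F/A): kg/(m·s²)  ✗
  gravitational potential energy (U = -GMm/r): kg·m²/s²  ✓ matches

Only gravitational potential energy has units kg·m²/s².

Answer: gravitational potential energy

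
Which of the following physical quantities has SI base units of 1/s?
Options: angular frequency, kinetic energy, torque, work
Checking the SI base units of each option:
  angular frequency (ω = 2πf): 1/s  ✓ matches
  kinetic energy (E = ½mv²): kg·m²/s²  ✗
  torque (τ = Fr): kg·m²/s²  ✗
  work (W = Fd): kg·m²/s²  ✗

Only angular frequency has units 1/s.

Answer: angular frequency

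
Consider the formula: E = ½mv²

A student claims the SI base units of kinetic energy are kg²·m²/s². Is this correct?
Units of each symbol in E = ½mv²:
  m (mass): kg
  v (speed): m/s  → to the power 2, contributes m²/s²
  The factor ½ is dimensionless.

Multiplying the contributions: [kg] · [m²/s²]
Adding exponents of each base unit: kg: 1, m: 2, s: -2
SI base units of kinetic energy: kg·m²/s²

The claimed units kg²·m²/s² (exponents kg: 2, m: 2, s: -2) do not match the derived units kg·m²/s² (exponents kg: 1, m: 2, s: -2), so the claim is incorrect.

Answer: No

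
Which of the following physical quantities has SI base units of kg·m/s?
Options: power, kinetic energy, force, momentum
Checking the SI base units of each option:
  power (P = W/t): kg·m²/s³  ✗
  kinetic energy (E = ½mv²): kg·m²/s²  ✗
  force (F = ma): kg·m/s²  ✗
  momentum (p = mv): kg·m/s  ✓ matches

Only momentum has units kg·m/s.

Answer: momentum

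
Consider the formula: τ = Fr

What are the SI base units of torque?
Units of each symbol in τ = Fr:
  F (force): kg·m/s²
  r (lever arm): m

Multiplying the contributions: [kg·m/s²] · [m]
Adding exponents of each base unit: kg: 1, m: 2, s: -2
SI base units of torque: kg·m²/s²

Answer: kg·m²/s²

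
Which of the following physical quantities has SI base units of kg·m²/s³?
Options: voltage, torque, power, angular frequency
Checking the SI base units of each option:
  voltage (V = IR): kg·m²/(s³·A)  ✗
  torque (τ = Fr): kg·m²/s²  ✗
  power (P = W/t): kg·m²/s³  ✓ matches
  angular frequency (ω = 2πf): 1/s  ✗

Only power has units kg·m²/s³.

Answer: power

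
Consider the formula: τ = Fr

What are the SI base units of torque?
Units of each symbol in τ = Fr:
  F (force): kg·m/s²
  r (lever arm): m

Multiplying the contributions: [kg·m/s²] · [m]
Adding exponents of each base unit: kg: 1, m: 2, s: -2
SI base units of torque: kg·m²/s²

Answer: kg·m²/s²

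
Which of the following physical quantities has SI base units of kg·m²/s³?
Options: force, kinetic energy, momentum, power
Checking the SI base units of each option:
  force (F = ma): kg·m/s²  ✗
  kinetic energy (E = ½mv²): kg·m²/s²  ✗
  momentum (p = mv): kg·m/s  ✗
  power (P = W/t): kg·m²/s³  ✓ matches

Only power has units kg·m²/s³.

Answer: power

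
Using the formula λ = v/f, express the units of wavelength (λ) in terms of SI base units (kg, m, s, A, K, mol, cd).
Units of each symbol in λ = v/f:
  v (wave speed): m/s
  f (frequency): 1/s  → in the denominator, contributes s

Multiplying the contributions: [m/s] · [s]
Adding exponents of each base unit: m: 1
SI base units of wavelength: m

Answer: m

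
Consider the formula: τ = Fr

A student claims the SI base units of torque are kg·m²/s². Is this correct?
Units of each symbol in τ = Fr:
  F (force): kg·m/s²
  r (lever arm): m

Multiplying the contributions: [kg·m/s²] · [m]
Adding exponents of each base unit: kg: 1, m: 2, s: -2
SI base units of torque: kg·m²/s²

The claimed units kg·m²/s² match the derived units, so the claim is correct.

Answer: Yes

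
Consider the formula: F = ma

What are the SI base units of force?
Units of each symbol in F = ma:
  m (mass): kg
  a (acceleration): m/s²

Multiplying the contributions: [kg] · [m/s²]
Adding exponents of each base unit: kg: 1, m: 1, s: -2
SI base units of force: kg·m/s²

Answer: kg·m/s²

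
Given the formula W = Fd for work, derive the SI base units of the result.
Units of each symbol in W = Fd:
  F (force): kg·m/s²
  d (displacement): m

Multiplying the contributions: [kg·m/s²] · [m]
Adding exponents of each base unit: kg: 1, m: 2, s: -2
SI base units of work: kg·m²/s²

Answer: kg·m²/s²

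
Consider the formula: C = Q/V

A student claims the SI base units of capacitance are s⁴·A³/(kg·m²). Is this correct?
Units of each symbol in C = Q/V:
  Q (charge, in coulombs): s·A
  V (voltage, in volts): kg·m²/(s³·A)  → in the denominator, contributes s³·A/(kg·m²)

Multiplying the contributions: [s·A] · [s³·A/(kg·m²)]
Adding exponents of each base unit: kg: -1, m: -2, s: 4, A: 2
SI base units of capacitance: s⁴·A²/(kg·m²)

The claimed units s⁴·A³/(kg·m²) (exponents kg: -1, m: -2, s: 4, A: 3) do not match the derived units s⁴·A²/(kg·m²) (exponents kg: -1, m: -2, s: 4, A: 2), so the claim is incorrect.

Answer: No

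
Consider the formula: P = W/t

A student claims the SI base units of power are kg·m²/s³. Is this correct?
Units of each symbol in P = W/t:
  W (work): kg·m²/s²
  t (time): s  → in the denominator, contributes 1/s

Multiplying the contributions: [kg·m²/s²] · [1/s]
Adding exponents of each base unit: kg: 1, m: 2, s: -3
SI base units of power: kg·m²/s³

The claimed units kg·m²/s³ match the derived units, so the claim is correct.

Answer: Yes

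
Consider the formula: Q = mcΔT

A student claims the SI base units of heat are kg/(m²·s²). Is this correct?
Units of each symbol in Q = mcΔT:
  m (mass): kg
  c (specific heat capacity, in J/(kg·K)): m²/(s²·K)
  ΔT (temperature change): K

Multiplying the contributions: [kg] · [m²/(s²·K)] · [K]
Adding exponents of each base unit: kg: 1, m: 2, s: -2
SI base units of heat: kg·m²/s²

The claimed units kg/(m²·s²) (exponents kg: 1, m: -2, s: -2) do not match the derived units kg·m²/s² (exponents kg: 1, m: 2, s: -2), so the claim is incorrect.

Answer: No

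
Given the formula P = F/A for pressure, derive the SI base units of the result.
Units of each symbol in P = F/A:
  F (force): kg·m/s²
  A (area): m²  → in the denominator, contributes 1/m²

Multiplying the contributions: [kg·m/s²] · [1/m²]
Adding exponents of each base unit: kg: 1, m: -1, s: -2
SI base units of pressure: kg/(m·s²)

Answer: kg/(m·s²)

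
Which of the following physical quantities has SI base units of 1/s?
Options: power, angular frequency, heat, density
Checking the SI base units of each option:
  power (P = W/t): kg·m²/s³  ✗
  angular frequency (ω = 2πf): 1/s  ✓ matches
  heat (Q = mcΔT): kg·m²/s²  ✗
  density (ρ = m/V): kg/m³  ✗

Only angular frequency has units 1/s.

Answer: angular frequency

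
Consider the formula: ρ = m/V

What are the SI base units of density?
Units of each symbol in ρ = m/V:
  m (mass): kg
  V (volume): m³  → in the denominator, contributes 1/m³

Multiplying the contributions: [kg] · [1/m³]
Adding exponents of each base unit: kg: 1, m: -3
SI base units of density: kg/m³

Answer: kg/m³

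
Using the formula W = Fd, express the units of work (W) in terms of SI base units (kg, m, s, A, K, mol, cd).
Units of each symbol in W = Fd:
  F (force): kg·m/s²
  d (displacement): m

Multiplying the contributions: [kg·m/s²] · [m]
Adding exponents of each base unit: kg: 1, m: 2, s: -2
SI base units of work: kg·m²/s²

Answer: kg·m²/s²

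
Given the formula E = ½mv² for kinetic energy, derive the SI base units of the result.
Units of each symbol in E = ½mv²:
  m (mass): kg
  v (speed): m/s  → to the power 2, contributes m²/s²
  The factor ½ is dimensionless.

Multiplying the contributions: [kg] · [m²/s²]
Adding exponents of each base unit: kg: 1, m: 2, s: -2
SI base units of kinetic energy: kg·m²/s²

Answer: kg·m²/s²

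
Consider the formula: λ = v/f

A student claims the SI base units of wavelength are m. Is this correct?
Units of each symbol in λ = v/f:
  v (wave speed): m/s
  f (frequency): 1/s  → in the denominator, contributes s

Multiplying the contributions: [m/s] · [s]
Adding exponents of each base unit: m: 1
SI base units of wavelength: m

The claimed units m match the derived units, so the claim is correct.

Answer: Yes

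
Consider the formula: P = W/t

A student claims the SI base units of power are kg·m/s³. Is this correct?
Units of each symbol in P = W/t:
  W (work): kg·m²/s²
  t (time): s  → in the denominator, contributes 1/s

Multiplying the contributions: [kg·m²/s²] · [1/s]
Adding exponents of each base unit: kg: 1, m: 2, s: -3
SI base units of power: kg·m²/s³

The claimed units kg·m/s³ (exponents kg: 1, m: 1, s: -3) do not match the derived units kg·m²/s³ (exponents kg: 1, m: 2, s: -3), so the claim is incorrect.

Answer: No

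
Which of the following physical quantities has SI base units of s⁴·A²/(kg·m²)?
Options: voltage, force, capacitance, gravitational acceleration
Checking the SI base units of each option:
  voltage (V = IR): kg·m²/(s³·A)  ✗
  force (F = ma): kg·m/s²  ✗
  capacitance (C = Q/V): s⁴·A²/(kg·m²)  ✓ matches
  gravitational acceleration (g = GM/r²): m/s²  ✗

Only capacitance has units s⁴·A²/(kg·m²).

Answer: capacitance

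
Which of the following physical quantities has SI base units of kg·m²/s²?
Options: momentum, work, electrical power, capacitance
Checking the SI base units of each option:
  momentum (p = mv): kg·m/s  ✗
  work (W = Fd): kg·m²/s²  ✓ matches
  electrical power (P = IV): kg·m²/s³  ✗
  capacitance (C = Q/V): s⁴·A²/(kg·m²)  ✗

Only work has units kg·m²/s².

Answer: work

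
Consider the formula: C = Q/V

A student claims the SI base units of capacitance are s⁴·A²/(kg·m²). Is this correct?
Units of each symbol in C = Q/V:
  Q (charge, in coulombs): s·A
  V (voltage, in volts): kg·m²/(s³·A)  → in the denominator, contributes s³·A/(kg·m²)

Multiplying the contributions: [s·A] · [s³·A/(kg·m²)]
Adding exponents of each base unit: kg: -1, m: -2, s: 4, A: 2
SI base units of capacitance: s⁴·A²/(kg·m²)

The claimed units s⁴·A²/(kg·m²) match the derived units, so the claim is correct.

Answer: Yes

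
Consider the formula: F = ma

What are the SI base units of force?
Units of each symbol in F = ma:
  m (mass): kg
  a (acceleration): m/s²

Multiplying the contributions: [kg] · [m/s²]
Adding exponents of each base unit: kg: 1, m: 1, s: -2
SI base units of force: kg·m/s²

Answer: kg·m/s²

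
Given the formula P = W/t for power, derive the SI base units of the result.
Units of each symbol in P = W/t:
  W (work): kg·m²/s²
  t (time): s  → in the denominator, contributes 1/s

Multiplying the contributions: [kg·m²/s²] · [1/s]
Adding exponents of each base unit: kg: 1, m: 2, s: -3
SI base units of power: kg·m²/s³

Answer: kg·m²/s³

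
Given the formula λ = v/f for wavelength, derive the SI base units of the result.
Units of each symbol in λ = v/f:
  v (wave speed): m/s
  f (frequency): 1/s  → in the denominator, contributes s

Multiplying the contributions: [m/s] · [s]
Adding exponents of each base unit: m: 1
SI base units of wavelength: m

Answer: m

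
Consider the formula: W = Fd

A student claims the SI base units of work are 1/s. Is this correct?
Units of each symbol in W = Fd:
  F (force): kg·m/s²
  d (displacement): m

Multiplying the contributions: [kg·m/s²] · [m]
Adding exponents of each base unit: kg: 1, m: 2, s: -2
SI base units of work: kg·m²/s²

The claimed units 1/s (exponents s: -1) do not match the derived units kg·m²/s² (exponents kg: 1, m: 2, s: -2), so the claim is incorrect.

Answer: No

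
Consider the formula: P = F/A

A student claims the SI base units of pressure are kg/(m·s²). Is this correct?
Units of each symbol in P = F/A:
  F (force): kg·m/s²
  A (area): m²  → in the denominator, contributes 1/m²

Multiplying the contributions: [kg·m/s²] · [1/m²]
Adding exponents of each base unit: kg: 1, m: -1, s: -2
SI base units of pressure: kg/(m·s²)

The claimed units kg/(m·s²) match the derived units, so the claim is correct.

Answer: Yes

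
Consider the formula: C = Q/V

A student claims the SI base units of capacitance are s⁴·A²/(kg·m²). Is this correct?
Units of each symbol in C = Q/V:
  Q (charge, in coulombs): s·A
  V (voltage, in volts): kg·m²/(s³·A)  → in the denominator, contributes s³·A/(kg·m²)

Multiplying the contributions: [s·A] · [s³·A/(kg·m²)]
Adding exponents of each base unit: kg: -1, m: -2, s: 4, A: 2
SI base units of capacitance: s⁴·A²/(kg·m²)

The claimed units s⁴·A²/(kg·m²) match the derived units, so the claim is correct.

Answer: Yes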